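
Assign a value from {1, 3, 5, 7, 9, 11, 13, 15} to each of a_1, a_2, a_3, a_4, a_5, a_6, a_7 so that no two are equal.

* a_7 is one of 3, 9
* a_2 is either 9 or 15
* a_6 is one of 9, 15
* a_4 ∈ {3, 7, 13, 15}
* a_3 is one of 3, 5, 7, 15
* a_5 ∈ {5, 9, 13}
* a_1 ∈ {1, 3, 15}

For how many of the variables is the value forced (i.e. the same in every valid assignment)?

2

The 7 variables draw from only 7 values {1, 3, 5, 7, 9, 13, 15}, so each is used; only a_1 can be 1, hence a_1 = 1.
a_2 and a_6 between them cover only {9, 15} — a naked pair. Remove those values from a_3, a_4, a_5, a_7.
That leaves a_7 = 3. So a_3, a_4 can't be 3.
Determined: a_1=1, a_7=3. The other variables each still have more than one consistent value. That makes 2.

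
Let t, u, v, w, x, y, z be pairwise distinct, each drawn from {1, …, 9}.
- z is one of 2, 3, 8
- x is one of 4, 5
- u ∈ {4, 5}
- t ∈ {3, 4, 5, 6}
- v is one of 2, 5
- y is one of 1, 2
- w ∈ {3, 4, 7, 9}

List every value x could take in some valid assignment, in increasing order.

u and x between them cover only {4, 5} — a naked pair. Remove those values from t, v, w.
That leaves v = 2. Remove 2 from y, z.
That leaves y = 1.
No further eliminations apply; x can still be any of 4, 5.

4, 5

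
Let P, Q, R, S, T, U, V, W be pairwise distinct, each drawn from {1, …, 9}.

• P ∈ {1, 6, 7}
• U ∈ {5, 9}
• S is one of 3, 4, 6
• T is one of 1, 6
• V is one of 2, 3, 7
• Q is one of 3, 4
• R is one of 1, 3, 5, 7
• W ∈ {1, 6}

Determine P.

The 8 variables together cover exactly {1, 2, 3, 4, 5, 6, 7, 9} — 8 values for 8 variables — and 2 appears only in V's list, so V = 2.
The 7 still-open variables together cover exactly {1, 3, 4, 5, 6, 7, 9} — 7 values for 7 variables — and 9 appears only in U's list, so U = 9.
Among the 6 still-open variables, 5 fits only R (and all 6 values in {1, 3, 4, 5, 6, 7} must be used), so R = 5.
The 5 still-open variables together cover exactly {1, 3, 4, 6, 7} — 5 values for 5 variables — and 7 appears only in P's list, so P = 7.

7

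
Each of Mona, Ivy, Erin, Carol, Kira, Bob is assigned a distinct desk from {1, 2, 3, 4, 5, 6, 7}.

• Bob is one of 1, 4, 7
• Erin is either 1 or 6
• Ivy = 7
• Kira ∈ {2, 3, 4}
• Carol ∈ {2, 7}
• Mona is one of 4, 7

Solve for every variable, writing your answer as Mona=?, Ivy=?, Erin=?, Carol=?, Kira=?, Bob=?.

Ivy must be 7 (only option left). Eliminate 7 elsewhere: Mona, Carol, Bob.
Carol must be 2 (only option left). Eliminate 2 elsewhere: Kira.
Mona has just one choice, so Mona = 4. Remove 4 from Kira, Bob.
Kira's domain is down to {3}, so Kira = 3.
Bob has just one choice, so Bob = 1. Strike 1 from Erin.
Erin's domain is down to {6}, so Erin = 6.

Mona=4, Ivy=7, Erin=6, Carol=2, Kira=3, Bob=1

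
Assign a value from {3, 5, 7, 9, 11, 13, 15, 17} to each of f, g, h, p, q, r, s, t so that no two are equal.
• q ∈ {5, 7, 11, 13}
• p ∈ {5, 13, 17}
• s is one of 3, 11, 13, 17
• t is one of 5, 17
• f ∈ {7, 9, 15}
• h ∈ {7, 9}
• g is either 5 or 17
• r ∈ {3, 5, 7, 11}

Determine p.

The 8 variables draw from only 8 values {3, 5, 7, 9, 11, 13, 15, 17}, so each is used; only f can be 15, hence f = 15.
Among the 7 still-open variables, 9 fits only h (and all 7 values in {3, 5, 7, 9, 11, 13, 17} must be used), so h = 9.
g and t between them cover only {5, 17} — a naked pair. Remove those values from p, q, r, s.
So p = 13.

13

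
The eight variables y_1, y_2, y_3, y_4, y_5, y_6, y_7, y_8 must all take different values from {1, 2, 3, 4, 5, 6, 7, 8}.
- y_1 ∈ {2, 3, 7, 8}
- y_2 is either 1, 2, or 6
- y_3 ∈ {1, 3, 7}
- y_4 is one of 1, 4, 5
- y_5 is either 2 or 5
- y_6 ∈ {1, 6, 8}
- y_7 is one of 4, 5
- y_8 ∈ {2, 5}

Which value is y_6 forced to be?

y_5 and y_8 between them cover only {2, 5} — a naked pair. Remove those values from y_1, y_2, y_4, y_7.
That leaves y_7 = 4. Remove 4 from y_4.
That leaves y_4 = 1. Remove 1 from y_2, y_3, y_6.
y_2's domain is down to {6}, so y_2 = 6. Strike 6 from y_6.
So y_6 = 8.

8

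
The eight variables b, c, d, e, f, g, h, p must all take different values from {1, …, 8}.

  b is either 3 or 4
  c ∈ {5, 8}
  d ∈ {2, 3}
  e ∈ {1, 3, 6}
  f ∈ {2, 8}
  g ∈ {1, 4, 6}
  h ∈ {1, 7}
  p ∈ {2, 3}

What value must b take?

Among the 8 variables, 5 fits only c (and all 8 values in {1, 2, 3, 4, 5, 6, 7, 8} must be used), so c = 5.
Among the 7 still-open variables, 7 fits only h (and all 7 values in {1, 2, 3, 4, 6, 7, 8} must be used), so h = 7.
The 6 still-open variables draw from only 6 values {1, 2, 3, 4, 6, 8}, so each is used; only f can be 8, hence f = 8.
d and p between them cover only {2, 3} — a naked pair. Remove those values from b, e.
So b = 4.

4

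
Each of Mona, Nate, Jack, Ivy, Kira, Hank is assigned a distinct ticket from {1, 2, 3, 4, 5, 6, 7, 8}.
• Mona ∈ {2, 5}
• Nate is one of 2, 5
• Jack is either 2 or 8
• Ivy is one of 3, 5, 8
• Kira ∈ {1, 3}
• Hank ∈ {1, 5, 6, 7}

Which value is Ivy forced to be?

3

Mona and Nate between them cover only {2, 5} — a naked pair. Remove those values from Jack, Ivy, Hank.
Jack has just one choice, so Jack = 8. Strike 8 from Ivy.
So Ivy = 3.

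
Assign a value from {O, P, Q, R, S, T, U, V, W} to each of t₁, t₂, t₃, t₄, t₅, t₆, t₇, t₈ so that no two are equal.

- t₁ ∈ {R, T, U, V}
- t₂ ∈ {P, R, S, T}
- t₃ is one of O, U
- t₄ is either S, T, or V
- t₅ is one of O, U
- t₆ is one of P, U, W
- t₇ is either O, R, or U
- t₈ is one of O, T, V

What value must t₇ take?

R

The 8 variables together cover exactly {O, P, R, S, T, U, V, W} — 8 values for 8 variables — and W appears only in t₆'s list, so t₆ = W.
The 7 still-open variables draw from only 7 values {O, P, R, S, T, U, V}, so each is used; only t₂ can be P, hence t₂ = P.
The 6 still-open variables together cover exactly {O, R, S, T, U, V} — 6 values for 6 variables — and S appears only in t₄'s list, so t₄ = S.
t₃ and t₅ share exactly the 2 values {O, U}; by pigeonhole those values go to them, so strike O, U from t₁, t₇, t₈.
So t₇ = R.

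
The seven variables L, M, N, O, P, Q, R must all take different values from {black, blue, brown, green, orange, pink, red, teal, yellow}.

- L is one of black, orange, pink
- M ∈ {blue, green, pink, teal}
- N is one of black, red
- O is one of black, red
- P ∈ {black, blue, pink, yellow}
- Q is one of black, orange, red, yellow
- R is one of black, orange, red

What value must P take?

blue

N and O between them cover only {black, red} — a naked pair. Remove those values from L, P, Q, R.
That leaves R = orange. So L, Q can't be orange.
L must be pink (only option left). Eliminate pink elsewhere: M, P.
Q must be yellow (only option left). Strike yellow from P.
So P = blue.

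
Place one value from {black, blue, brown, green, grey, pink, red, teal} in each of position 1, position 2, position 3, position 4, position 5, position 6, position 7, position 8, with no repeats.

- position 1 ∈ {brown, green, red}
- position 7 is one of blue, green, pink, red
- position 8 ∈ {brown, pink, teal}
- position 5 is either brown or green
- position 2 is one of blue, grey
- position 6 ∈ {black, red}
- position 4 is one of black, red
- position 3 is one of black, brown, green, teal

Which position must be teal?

The 8 variables together cover exactly {black, blue, brown, green, grey, pink, red, teal} — 8 values for 8 variables — and grey appears only in position 2's list, so position 2 = grey.
The 7 still-open variables draw from only 7 values {black, blue, brown, green, pink, red, teal}, so each is used; only position 7 can be blue, hence position 7 = blue.
Among the 6 still-open variables, pink fits only position 8 (and all 6 values in {black, brown, green, pink, red, teal} must be used), so position 8 = pink.
The 5 still-open variables together cover exactly {black, brown, green, red, teal} — 5 values for 5 variables — and teal appears only in position 3's list, so position 3 = teal.

position 3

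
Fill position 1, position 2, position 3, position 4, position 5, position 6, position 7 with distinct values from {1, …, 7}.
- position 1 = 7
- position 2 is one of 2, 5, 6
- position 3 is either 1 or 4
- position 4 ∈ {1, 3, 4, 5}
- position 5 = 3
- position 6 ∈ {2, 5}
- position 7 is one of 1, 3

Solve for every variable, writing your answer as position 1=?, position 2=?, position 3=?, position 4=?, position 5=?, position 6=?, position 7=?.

position 1's domain is down to {7}, so position 1 = 7.
position 5 must be 3 (only option left). Remove 3 from position 4, position 7.
position 7 has just one choice, so position 7 = 1. Strike 1 from position 3, position 4.
position 3's domain is down to {4}, so position 3 = 4. Remove 4 from position 4.
That leaves position 4 = 5. Remove 5 from position 2, position 6.
That leaves position 6 = 2. Strike 2 from position 2.
position 2's domain is down to {6}, so position 2 = 6.

position 1=7, position 2=6, position 3=4, position 4=5, position 5=3, position 6=2, position 7=1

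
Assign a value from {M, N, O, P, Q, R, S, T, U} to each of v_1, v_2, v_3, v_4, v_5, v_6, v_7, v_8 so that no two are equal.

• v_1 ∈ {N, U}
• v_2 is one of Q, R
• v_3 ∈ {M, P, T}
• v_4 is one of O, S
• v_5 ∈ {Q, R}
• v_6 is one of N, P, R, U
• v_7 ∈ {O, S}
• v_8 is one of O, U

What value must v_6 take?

P

v_2 and v_5 share exactly the 2 values {Q, R}; by pigeonhole those values go to them, so strike Q, R from v_6.
v_4 and v_7 between them cover only {O, S} — a naked pair. Remove those values from v_8.
v_8 has just one choice, so v_8 = U. So v_1, v_6 can't be U.
v_1 must be N (only option left). Eliminate N elsewhere: v_6.
So v_6 = P.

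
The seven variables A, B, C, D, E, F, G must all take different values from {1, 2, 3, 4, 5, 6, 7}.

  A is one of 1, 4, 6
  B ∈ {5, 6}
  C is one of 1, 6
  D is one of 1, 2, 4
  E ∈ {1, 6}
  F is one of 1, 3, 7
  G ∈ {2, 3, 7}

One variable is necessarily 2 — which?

The 7 variables together cover exactly {1, 2, 3, 4, 5, 6, 7} — 7 values for 7 variables — and 5 appears only in B's list, so B = 5.
The 2 variables C and E are confined to {1, 6}, which locks those values in; drop them from A, D, F.
A's domain is down to {4}, so A = 4. Remove 4 from D.
So 2 goes to D.

D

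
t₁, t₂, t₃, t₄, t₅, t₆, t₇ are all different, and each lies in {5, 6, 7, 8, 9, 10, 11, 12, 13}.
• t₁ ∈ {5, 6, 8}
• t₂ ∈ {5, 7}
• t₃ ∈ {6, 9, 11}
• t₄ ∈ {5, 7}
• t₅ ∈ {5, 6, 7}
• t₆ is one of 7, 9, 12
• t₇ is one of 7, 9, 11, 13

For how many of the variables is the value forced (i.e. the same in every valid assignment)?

2

The 2 variables t₂ and t₄ are confined to {5, 7}, which locks those values in; drop them from t₁, t₅, t₆, t₇.
That leaves t₅ = 6. Remove 6 from t₁, t₃.
t₁ must be 8 (only option left).
Determined: t₁=8, t₅=6. The other variables each still have more than one consistent value. That makes 2.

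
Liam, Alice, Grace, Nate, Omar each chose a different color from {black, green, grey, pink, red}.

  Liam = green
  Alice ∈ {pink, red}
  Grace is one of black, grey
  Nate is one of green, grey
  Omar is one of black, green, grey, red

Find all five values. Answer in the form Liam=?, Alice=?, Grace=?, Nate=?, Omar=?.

Liam=green, Alice=pink, Grace=black, Nate=grey, Omar=red

Liam's domain is down to {green}, so Liam = green. Remove green from Nate, Omar.
Nate must be grey (only option left). Strike grey from Grace, Omar.
Grace must be black (only option left). Eliminate black elsewhere: Omar.
Omar has just one choice, so Omar = red. Strike red from Alice.
That leaves Alice = pink.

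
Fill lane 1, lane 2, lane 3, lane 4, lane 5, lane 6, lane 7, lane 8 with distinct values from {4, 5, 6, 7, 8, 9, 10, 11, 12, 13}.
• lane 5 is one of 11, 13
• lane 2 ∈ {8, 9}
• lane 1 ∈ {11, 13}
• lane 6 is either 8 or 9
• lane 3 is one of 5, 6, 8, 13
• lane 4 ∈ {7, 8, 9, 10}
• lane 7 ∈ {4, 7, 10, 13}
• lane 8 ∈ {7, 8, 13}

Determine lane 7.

4

lane 1 and lane 5 share exactly the 2 values {11, 13}; by pigeonhole those values go to them, so strike 11, 13 from lane 3, lane 7, lane 8.
The 2 variables lane 2 and lane 6 are confined to {8, 9}, which locks those values in; drop them from lane 3, lane 4, lane 8.
lane 8 has just one choice, so lane 8 = 7. Strike 7 from lane 4, lane 7.
That leaves lane 4 = 10. So lane 7 can't be 10.
So lane 7 = 4.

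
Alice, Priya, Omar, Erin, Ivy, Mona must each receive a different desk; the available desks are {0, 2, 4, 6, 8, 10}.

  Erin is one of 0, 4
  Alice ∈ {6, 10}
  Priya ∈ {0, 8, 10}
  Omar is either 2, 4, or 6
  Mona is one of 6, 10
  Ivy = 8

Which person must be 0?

Ivy has just one choice, so Ivy = 8. Remove 8 from Priya.
The 5 still-open variables together cover exactly {0, 2, 4, 6, 10} — 5 values for 5 variables — and 2 appears only in Omar's list, so Omar = 2.
The 4 still-open variables together cover exactly {0, 4, 6, 10} — 4 values for 4 variables — and 4 appears only in Erin's list, so Erin = 4.
The 3 still-open variables together cover exactly {0, 6, 10} — 3 values for 3 variables — and 0 appears only in Priya's list, so Priya = 0.

Priya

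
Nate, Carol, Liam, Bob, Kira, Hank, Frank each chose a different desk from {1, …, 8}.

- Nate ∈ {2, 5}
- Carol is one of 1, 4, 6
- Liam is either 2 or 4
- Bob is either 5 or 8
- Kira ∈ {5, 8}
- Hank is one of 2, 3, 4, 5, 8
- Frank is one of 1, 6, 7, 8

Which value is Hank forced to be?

Bob and Kira share exactly the 2 values {5, 8}; by pigeonhole those values go to them, so strike 5, 8 from Nate, Hank, Frank.
Nate must be 2 (only option left). Strike 2 from Liam, Hank.
Liam must be 4 (only option left). Remove 4 from Carol, Hank.
So Hank = 3.

3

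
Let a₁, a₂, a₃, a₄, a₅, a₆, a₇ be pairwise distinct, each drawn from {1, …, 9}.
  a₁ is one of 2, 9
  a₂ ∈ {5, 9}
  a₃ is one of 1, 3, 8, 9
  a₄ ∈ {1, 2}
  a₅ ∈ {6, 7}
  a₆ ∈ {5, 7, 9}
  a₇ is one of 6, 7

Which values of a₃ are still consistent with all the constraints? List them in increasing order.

3, 8

The 2 variables a₅ and a₇ are confined to {6, 7}, which locks those values in; drop them from a₆.
a₂ and a₆ share exactly the 2 values {5, 9}; by pigeonhole those values go to them, so strike 5, 9 from a₁, a₃.
a₁ must be 2 (only option left). So a₄ can't be 2.
a₄ has just one choice, so a₄ = 1. Strike 1 from a₃.
No further eliminations apply; a₃ can still be any of 3, 8.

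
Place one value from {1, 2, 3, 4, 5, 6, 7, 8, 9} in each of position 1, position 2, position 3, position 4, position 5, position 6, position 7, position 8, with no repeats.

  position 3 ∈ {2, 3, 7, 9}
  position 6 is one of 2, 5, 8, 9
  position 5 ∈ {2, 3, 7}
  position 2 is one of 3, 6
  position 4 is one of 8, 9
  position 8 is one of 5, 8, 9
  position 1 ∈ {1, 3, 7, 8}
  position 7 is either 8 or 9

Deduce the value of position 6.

2

Among the 8 variables, 1 fits only position 1 (and all 8 values in {1, 2, 3, 5, 6, 7, 8, 9} must be used), so position 1 = 1.
Among the 7 still-open variables, 6 fits only position 2 (and all 7 values in {2, 3, 5, 6, 7, 8, 9} must be used), so position 2 = 6.
position 4 and position 7 between them cover only {8, 9} — a naked pair. Remove those values from position 3, position 6, position 8.
position 8 must be 5 (only option left). Eliminate 5 elsewhere: position 6.
So position 6 = 2.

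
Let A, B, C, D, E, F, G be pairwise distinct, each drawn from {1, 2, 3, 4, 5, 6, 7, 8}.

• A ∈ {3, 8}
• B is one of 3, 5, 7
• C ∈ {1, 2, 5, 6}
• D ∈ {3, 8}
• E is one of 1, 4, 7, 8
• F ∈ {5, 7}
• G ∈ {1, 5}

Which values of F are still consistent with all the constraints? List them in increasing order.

A and D between them cover only {3, 8} — a naked pair. Remove those values from B, E.
B and F between them cover only {5, 7} — a naked pair. Remove those values from C, E, G.
G has just one choice, so G = 1. Strike 1 from C, E.
E has just one choice, so E = 4.
No further eliminations apply; F can still be any of 5, 7.

5, 7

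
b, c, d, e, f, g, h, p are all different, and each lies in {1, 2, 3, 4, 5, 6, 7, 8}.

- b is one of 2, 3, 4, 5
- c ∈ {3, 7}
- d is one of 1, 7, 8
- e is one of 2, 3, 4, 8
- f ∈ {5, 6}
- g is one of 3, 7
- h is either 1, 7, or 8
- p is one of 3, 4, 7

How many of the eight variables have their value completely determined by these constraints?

The 8 variables together cover exactly {1, 2, 3, 4, 5, 6, 7, 8} — 8 values for 8 variables — and 6 appears only in f's list, so f = 6.
The 7 still-open variables together cover exactly {1, 2, 3, 4, 5, 7, 8} — 7 values for 7 variables — and 5 appears only in b's list, so b = 5.
The 6 still-open variables together cover exactly {1, 2, 3, 4, 7, 8} — 6 values for 6 variables — and 2 appears only in e's list, so e = 2.
The 5 still-open variables together cover exactly {1, 3, 4, 7, 8} — 5 values for 5 variables — and 4 appears only in p's list, so p = 4.
The 2 variables c and g are confined to {3, 7}, which locks those values in; drop them from d, h.
Determined: b=5, e=2, f=6, p=4. The other variables each still have more than one consistent value. That makes 4.

4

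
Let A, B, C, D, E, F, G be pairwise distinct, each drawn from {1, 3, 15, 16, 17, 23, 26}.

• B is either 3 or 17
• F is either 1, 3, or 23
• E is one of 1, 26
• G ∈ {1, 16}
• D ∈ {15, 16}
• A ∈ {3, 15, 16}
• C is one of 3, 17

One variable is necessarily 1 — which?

G

The 7 variables draw from only 7 values {1, 3, 15, 16, 17, 23, 26}, so each is used; only F can be 23, hence F = 23.
Among the 6 still-open variables, 26 fits only E (and all 6 values in {1, 3, 15, 16, 17, 26} must be used), so E = 26.
Among the 5 still-open variables, 1 fits only G (and all 5 values in {1, 3, 15, 16, 17} must be used), so G = 1.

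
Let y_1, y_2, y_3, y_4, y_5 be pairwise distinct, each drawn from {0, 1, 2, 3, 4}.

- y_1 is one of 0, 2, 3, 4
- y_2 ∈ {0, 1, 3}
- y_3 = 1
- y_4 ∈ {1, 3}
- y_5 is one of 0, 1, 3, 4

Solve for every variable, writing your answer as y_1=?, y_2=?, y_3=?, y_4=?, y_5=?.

y_1=2, y_2=0, y_3=1, y_4=3, y_5=4

y_3's domain is down to {1}, so y_3 = 1. Strike 1 from y_2, y_4, y_5.
That leaves y_4 = 3. Eliminate 3 elsewhere: y_1, y_2, y_5.
y_2's domain is down to {0}, so y_2 = 0. Remove 0 from y_1, y_5.
That leaves y_5 = 4. Remove 4 from y_1.
y_1 must be 2 (only option left).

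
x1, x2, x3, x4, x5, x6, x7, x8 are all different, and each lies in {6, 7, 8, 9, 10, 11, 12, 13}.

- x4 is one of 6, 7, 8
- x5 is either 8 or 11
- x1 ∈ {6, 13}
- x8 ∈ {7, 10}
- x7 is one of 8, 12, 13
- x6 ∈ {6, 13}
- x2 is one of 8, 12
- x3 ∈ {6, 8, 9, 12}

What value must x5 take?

The 8 variables together cover exactly {6, 7, 8, 9, 10, 11, 12, 13} — 8 values for 8 variables — and 9 appears only in x3's list, so x3 = 9.
Among the 7 still-open variables, 10 fits only x8 (and all 7 values in {6, 7, 8, 10, 11, 12, 13} must be used), so x8 = 10.
Among the 6 still-open variables, 7 fits only x4 (and all 6 values in {6, 7, 8, 11, 12, 13} must be used), so x4 = 7.
Among the 5 still-open variables, 11 fits only x5 (and all 5 values in {6, 8, 11, 12, 13} must be used), so x5 = 11.

11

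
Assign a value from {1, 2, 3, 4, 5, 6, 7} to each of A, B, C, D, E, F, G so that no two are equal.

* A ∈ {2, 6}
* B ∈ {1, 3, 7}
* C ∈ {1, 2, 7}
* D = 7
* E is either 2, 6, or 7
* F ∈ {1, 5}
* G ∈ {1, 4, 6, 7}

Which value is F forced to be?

D's domain is down to {7}, so D = 7. Strike 7 from B, C, E, G.
Among the 6 still-open variables, 3 fits only B (and all 6 values in {1, 2, 3, 4, 5, 6} must be used), so B = 3.
Among the 5 still-open variables, 4 fits only G (and all 5 values in {1, 2, 4, 5, 6} must be used), so G = 4.
Among the 4 still-open variables, 5 fits only F (and all 4 values in {1, 2, 5, 6} must be used), so F = 5.

5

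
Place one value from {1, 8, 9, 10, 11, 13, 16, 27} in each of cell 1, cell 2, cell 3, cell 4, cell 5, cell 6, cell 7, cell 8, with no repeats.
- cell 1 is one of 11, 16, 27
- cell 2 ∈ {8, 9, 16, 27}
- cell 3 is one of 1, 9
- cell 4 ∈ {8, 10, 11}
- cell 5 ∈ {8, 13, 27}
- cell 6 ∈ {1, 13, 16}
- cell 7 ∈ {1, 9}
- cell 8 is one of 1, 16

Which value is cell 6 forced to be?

13

The 8 variables together cover exactly {1, 8, 9, 10, 11, 13, 16, 27} — 8 values for 8 variables — and 10 appears only in cell 4's list, so cell 4 = 10.
Among the 7 still-open variables, 11 fits only cell 1 (and all 7 values in {1, 8, 9, 11, 13, 16, 27} must be used), so cell 1 = 11.
The 2 variables cell 3 and cell 7 are confined to {1, 9}, which locks those values in; drop them from cell 2, cell 6, cell 8.
cell 8 must be 16 (only option left). So cell 2, cell 6 can't be 16.
So cell 6 = 13.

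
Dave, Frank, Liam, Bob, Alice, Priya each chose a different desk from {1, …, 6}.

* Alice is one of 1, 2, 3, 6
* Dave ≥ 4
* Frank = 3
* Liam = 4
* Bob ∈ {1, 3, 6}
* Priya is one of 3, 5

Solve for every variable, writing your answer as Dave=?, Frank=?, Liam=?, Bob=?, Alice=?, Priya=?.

Dave=6, Frank=3, Liam=4, Bob=1, Alice=2, Priya=5

Frank has just one choice, so Frank = 3. So Bob, Alice, Priya can't be 3.
Liam must be 4 (only option left). So Dave can't be 4.
Priya's domain is down to {5}, so Priya = 5. Remove 5 from Dave.
Dave's domain is down to {6}, so Dave = 6. Eliminate 6 elsewhere: Bob, Alice.
That leaves Bob = 1. Strike 1 from Alice.
Alice's domain is down to {2}, so Alice = 2.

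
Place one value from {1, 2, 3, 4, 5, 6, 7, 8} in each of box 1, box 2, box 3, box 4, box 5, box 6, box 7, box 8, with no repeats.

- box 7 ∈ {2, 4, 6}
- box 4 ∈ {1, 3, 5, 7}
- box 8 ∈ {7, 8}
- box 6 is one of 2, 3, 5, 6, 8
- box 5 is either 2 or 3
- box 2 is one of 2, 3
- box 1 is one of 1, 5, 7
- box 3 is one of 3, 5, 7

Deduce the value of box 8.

8

The 8 variables draw from only 8 values {1, 2, 3, 4, 5, 6, 7, 8}, so each is used; only box 7 can be 4, hence box 7 = 4.
The 7 still-open variables draw from only 7 values {1, 2, 3, 5, 6, 7, 8}, so each is used; only box 6 can be 6, hence box 6 = 6.
Among the 6 still-open variables, 8 fits only box 8 (and all 6 values in {1, 2, 3, 5, 7, 8} must be used), so box 8 = 8.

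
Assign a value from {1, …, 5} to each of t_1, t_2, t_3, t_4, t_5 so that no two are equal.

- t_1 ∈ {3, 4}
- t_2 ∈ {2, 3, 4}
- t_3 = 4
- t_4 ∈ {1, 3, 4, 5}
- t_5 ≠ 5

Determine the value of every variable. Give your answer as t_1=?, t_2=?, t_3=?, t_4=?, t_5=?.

t_3's domain is down to {4}, so t_3 = 4. So t_1, t_2, t_4, t_5 can't be 4.
t_1's domain is down to {3}, so t_1 = 3. Strike 3 from t_2, t_4, t_5.
t_2 must be 2 (only option left). Strike 2 from t_5.
t_5 must be 1 (only option left). Remove 1 from t_4.
t_4 must be 5 (only option left).

t_1=3, t_2=2, t_3=4, t_4=5, t_5=1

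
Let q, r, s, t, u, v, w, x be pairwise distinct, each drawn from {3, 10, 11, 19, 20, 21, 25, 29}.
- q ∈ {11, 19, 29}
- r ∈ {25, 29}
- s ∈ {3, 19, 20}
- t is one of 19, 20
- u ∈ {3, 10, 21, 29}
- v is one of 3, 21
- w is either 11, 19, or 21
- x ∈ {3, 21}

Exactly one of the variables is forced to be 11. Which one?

w

The 8 variables together cover exactly {3, 10, 11, 19, 20, 21, 25, 29} — 8 values for 8 variables — and 10 appears only in u's list, so u = 10.
The 7 still-open variables together cover exactly {3, 11, 19, 20, 21, 25, 29} — 7 values for 7 variables — and 25 appears only in r's list, so r = 25.
Among the 6 still-open variables, 29 fits only q (and all 6 values in {3, 11, 19, 20, 21, 29} must be used), so q = 29.
Among the 5 still-open variables, 11 fits only w (and all 5 values in {3, 11, 19, 20, 21} must be used), so w = 11.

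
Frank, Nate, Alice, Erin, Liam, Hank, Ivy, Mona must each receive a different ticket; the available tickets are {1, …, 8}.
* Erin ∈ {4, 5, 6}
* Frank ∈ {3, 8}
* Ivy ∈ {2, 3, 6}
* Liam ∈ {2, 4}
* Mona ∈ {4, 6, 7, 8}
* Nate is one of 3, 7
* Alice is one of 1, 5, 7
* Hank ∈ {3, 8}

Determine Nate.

7

The 8 variables together cover exactly {1, 2, 3, 4, 5, 6, 7, 8} — 8 values for 8 variables — and 1 appears only in Alice's list, so Alice = 1.
The 7 still-open variables draw from only 7 values {2, 3, 4, 5, 6, 7, 8}, so each is used; only Erin can be 5, hence Erin = 5.
The 2 variables Frank and Hank are confined to {3, 8}, which locks those values in; drop them from Nate, Ivy, Mona.
So Nate = 7.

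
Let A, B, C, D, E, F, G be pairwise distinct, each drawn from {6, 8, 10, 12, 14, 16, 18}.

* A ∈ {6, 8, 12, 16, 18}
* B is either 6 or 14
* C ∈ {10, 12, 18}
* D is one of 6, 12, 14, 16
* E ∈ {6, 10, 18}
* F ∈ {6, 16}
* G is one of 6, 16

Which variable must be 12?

The 7 variables draw from only 7 values {6, 8, 10, 12, 14, 16, 18}, so each is used; only A can be 8, hence A = 8.
F and G between them cover only {6, 16} — a naked pair. Remove those values from B, D, E.
B must be 14 (only option left). Strike 14 from D.
So 12 goes to D.

D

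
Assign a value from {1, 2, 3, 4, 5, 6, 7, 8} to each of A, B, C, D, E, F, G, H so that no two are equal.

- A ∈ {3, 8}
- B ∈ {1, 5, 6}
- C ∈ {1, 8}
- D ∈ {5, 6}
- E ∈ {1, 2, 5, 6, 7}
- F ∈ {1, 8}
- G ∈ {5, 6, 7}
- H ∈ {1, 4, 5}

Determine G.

7

Among the 8 variables, 2 fits only E (and all 8 values in {1, 2, 3, 4, 5, 6, 7, 8} must be used), so E = 2.
The 7 still-open variables draw from only 7 values {1, 3, 4, 5, 6, 7, 8}, so each is used; only A can be 3, hence A = 3.
The 6 still-open variables draw from only 6 values {1, 4, 5, 6, 7, 8}, so each is used; only H can be 4, hence H = 4.
The 5 still-open variables together cover exactly {1, 5, 6, 7, 8} — 5 values for 5 variables — and 7 appears only in G's list, so G = 7.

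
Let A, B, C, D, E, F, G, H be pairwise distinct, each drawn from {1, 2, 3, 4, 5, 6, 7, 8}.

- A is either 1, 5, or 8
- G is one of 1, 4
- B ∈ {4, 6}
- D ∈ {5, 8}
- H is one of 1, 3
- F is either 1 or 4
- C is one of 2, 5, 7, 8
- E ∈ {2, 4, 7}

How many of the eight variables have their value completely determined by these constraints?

The 8 variables together cover exactly {1, 2, 3, 4, 5, 6, 7, 8} — 8 values for 8 variables — and 3 appears only in H's list, so H = 3.
The 7 still-open variables together cover exactly {1, 2, 4, 5, 6, 7, 8} — 7 values for 7 variables — and 6 appears only in B's list, so B = 6.
F and G share exactly the 2 values {1, 4}; by pigeonhole those values go to them, so strike 1, 4 from A, E.
A and D share exactly the 2 values {5, 8}; by pigeonhole those values go to them, so strike 5, 8 from C.
Determined: B=6, H=3. The other variables each still have more than one consistent value. That makes 2.

2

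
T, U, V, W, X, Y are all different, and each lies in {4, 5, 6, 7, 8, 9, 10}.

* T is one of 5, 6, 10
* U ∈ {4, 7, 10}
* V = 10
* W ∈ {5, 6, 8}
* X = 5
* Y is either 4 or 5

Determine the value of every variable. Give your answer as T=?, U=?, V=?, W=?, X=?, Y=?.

T=6, U=7, V=10, W=8, X=5, Y=4

V's domain is down to {10}, so V = 10. So T, U can't be 10.
X must be 5 (only option left). Strike 5 from T, W, Y.
Y's domain is down to {4}, so Y = 4. Strike 4 from U.
T's domain is down to {6}, so T = 6. So W can't be 6.
U must be 7 (only option left).
W's domain is down to {8}, so W = 8.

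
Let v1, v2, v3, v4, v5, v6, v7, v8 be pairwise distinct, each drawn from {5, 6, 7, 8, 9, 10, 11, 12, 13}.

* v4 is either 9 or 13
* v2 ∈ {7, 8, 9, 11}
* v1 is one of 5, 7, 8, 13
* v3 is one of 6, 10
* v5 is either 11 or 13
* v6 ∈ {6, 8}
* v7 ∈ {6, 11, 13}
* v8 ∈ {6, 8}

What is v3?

10

The 8 variables draw from only 8 values {5, 6, 7, 8, 9, 10, 11, 13}, so each is used; only v1 can be 5, hence v1 = 5.
Among the 7 still-open variables, 7 fits only v2 (and all 7 values in {6, 7, 8, 9, 10, 11, 13} must be used), so v2 = 7.
Among the 6 still-open variables, 9 fits only v4 (and all 6 values in {6, 8, 9, 10, 11, 13} must be used), so v4 = 9.
The 5 still-open variables draw from only 5 values {6, 8, 10, 11, 13}, so each is used; only v3 can be 10, hence v3 = 10.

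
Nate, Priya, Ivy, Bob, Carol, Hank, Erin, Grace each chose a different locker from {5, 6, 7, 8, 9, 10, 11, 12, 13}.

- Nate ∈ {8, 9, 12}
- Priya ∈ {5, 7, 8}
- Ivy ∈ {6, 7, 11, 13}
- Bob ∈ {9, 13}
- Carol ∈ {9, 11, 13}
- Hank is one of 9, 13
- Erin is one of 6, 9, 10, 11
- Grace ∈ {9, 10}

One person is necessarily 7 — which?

Ivy

Bob and Hank between them cover only {9, 13} — a naked pair. Remove those values from Nate, Ivy, Carol, Erin, Grace.
Carol has just one choice, so Carol = 11. Strike 11 from Ivy, Erin.
That leaves Grace = 10. Eliminate 10 elsewhere: Erin.
Erin must be 6 (only option left). Remove 6 from Ivy.
So 7 goes to Ivy.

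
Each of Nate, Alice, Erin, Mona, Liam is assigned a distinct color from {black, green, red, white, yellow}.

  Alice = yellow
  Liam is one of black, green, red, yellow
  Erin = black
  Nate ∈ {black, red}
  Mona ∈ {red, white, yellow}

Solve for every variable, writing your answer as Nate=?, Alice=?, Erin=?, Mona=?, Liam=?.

Nate=red, Alice=yellow, Erin=black, Mona=white, Liam=green

Alice must be yellow (only option left). Remove yellow from Mona, Liam.
Erin's domain is down to {black}, so Erin = black. So Nate, Liam can't be black.
Nate's domain is down to {red}, so Nate = red. Remove red from Mona, Liam.
That leaves Mona = white.
That leaves Liam = green.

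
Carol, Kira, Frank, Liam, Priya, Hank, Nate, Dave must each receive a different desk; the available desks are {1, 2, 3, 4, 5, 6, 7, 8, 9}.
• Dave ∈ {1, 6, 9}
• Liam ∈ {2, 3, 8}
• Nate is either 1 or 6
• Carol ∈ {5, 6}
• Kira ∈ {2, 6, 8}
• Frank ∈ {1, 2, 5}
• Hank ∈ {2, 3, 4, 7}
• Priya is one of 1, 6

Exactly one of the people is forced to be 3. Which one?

The 2 variables Priya and Nate are confined to {1, 6}, which locks those values in; drop them from Carol, Kira, Frank, Dave.
Carol has just one choice, so Carol = 5. Remove 5 from Frank.
Frank must be 2 (only option left). Remove 2 from Kira, Liam, Hank.
Dave must be 9 (only option left).
That leaves Kira = 8. Remove 8 from Liam.
So 3 goes to Liam.

Liam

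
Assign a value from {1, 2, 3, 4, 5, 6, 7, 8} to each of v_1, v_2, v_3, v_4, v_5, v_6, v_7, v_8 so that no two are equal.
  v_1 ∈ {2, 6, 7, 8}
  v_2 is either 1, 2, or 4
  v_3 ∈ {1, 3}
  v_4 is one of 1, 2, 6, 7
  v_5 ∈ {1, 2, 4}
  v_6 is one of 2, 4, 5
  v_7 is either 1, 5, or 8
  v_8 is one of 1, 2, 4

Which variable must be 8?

v_7

Among the 8 variables, 3 fits only v_3 (and all 8 values in {1, 2, 3, 4, 5, 6, 7, 8} must be used), so v_3 = 3.
The 3 variables v_2, v_5, v_8 are confined to {1, 2, 4}, which locks those values in; drop them from v_1, v_4, v_6, v_7.
v_6 must be 5 (only option left). Remove 5 from v_7.
So 8 goes to v_7.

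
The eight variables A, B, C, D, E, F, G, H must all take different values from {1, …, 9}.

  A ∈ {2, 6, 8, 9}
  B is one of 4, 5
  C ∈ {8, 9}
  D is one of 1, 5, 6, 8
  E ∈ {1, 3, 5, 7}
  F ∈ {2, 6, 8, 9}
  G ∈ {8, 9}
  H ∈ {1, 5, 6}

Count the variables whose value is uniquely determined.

1

C and G between them cover only {8, 9} — a naked pair. Remove those values from A, D, F.
A and F between them cover only {2, 6} — a naked pair. Remove those values from D, H.
D and H share exactly the 2 values {1, 5}; by pigeonhole those values go to them, so strike 1, 5 from B, E.
That leaves B = 4.
Determined: B=4. The other variables each still have more than one consistent value. That makes 1.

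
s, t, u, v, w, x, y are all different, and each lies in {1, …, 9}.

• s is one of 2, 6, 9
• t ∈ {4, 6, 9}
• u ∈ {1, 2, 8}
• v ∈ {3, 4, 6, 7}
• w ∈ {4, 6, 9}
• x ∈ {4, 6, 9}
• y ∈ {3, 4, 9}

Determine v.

7

The 3 variables t, w, x are confined to {4, 6, 9}, which locks those values in; drop them from s, v, y.
s has just one choice, so s = 2. So u can't be 2.
y's domain is down to {3}, so y = 3. Remove 3 from v.
So v = 7.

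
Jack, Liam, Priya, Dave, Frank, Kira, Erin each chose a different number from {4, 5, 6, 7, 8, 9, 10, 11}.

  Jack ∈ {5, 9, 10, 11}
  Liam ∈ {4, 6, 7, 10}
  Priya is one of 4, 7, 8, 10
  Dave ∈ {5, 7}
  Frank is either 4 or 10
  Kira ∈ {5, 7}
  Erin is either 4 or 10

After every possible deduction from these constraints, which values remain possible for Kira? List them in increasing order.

Dave and Kira between them cover only {5, 7} — a naked pair. Remove those values from Jack, Liam, Priya.
Frank and Erin between them cover only {4, 10} — a naked pair. Remove those values from Jack, Liam, Priya.
Liam must be 6 (only option left).
Priya must be 8 (only option left).
No further eliminations apply; Kira can still be any of 5, 7.

5, 7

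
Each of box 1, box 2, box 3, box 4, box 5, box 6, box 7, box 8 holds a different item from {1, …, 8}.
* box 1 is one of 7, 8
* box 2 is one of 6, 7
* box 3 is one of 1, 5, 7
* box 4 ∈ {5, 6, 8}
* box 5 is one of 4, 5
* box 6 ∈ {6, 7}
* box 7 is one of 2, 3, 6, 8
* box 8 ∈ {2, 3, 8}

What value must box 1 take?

8

The 8 variables together cover exactly {1, 2, 3, 4, 5, 6, 7, 8} — 8 values for 8 variables — and 1 appears only in box 3's list, so box 3 = 1.
Among the 7 still-open variables, 4 fits only box 5 (and all 7 values in {2, 3, 4, 5, 6, 7, 8} must be used), so box 5 = 4.
Among the 6 still-open variables, 5 fits only box 4 (and all 6 values in {2, 3, 5, 6, 7, 8} must be used), so box 4 = 5.
box 2 and box 6 between them cover only {6, 7} — a naked pair. Remove those values from box 1, box 7.
So box 1 = 8.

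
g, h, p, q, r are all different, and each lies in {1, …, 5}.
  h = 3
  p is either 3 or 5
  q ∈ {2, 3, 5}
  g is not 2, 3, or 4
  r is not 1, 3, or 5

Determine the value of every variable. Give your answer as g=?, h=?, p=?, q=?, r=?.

h's domain is down to {3}, so h = 3. Strike 3 from p, q.
p has just one choice, so p = 5. Strike 5 from g, q.
q has just one choice, so q = 2. So r can't be 2.
That leaves r = 4.
g's domain is down to {1}, so g = 1.

g=1, h=3, p=5, q=2, r=4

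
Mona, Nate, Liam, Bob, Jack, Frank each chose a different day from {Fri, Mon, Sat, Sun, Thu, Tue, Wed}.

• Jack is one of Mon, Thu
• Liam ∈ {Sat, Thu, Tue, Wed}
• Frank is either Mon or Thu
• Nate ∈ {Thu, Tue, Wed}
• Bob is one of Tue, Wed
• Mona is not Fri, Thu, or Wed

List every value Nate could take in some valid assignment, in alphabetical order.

The 6 variables together cover exactly {Mon, Sat, Sun, Thu, Tue, Wed} — 6 values for 6 variables — and Sun appears only in Mona's list, so Mona = Sun.
The 5 still-open variables together cover exactly {Mon, Sat, Thu, Tue, Wed} — 5 values for 5 variables — and Sat appears only in Liam's list, so Liam = Sat.
Jack and Frank share exactly the 2 values {Mon, Thu}; by pigeonhole those values go to them, so strike Mon, Thu from Nate.
No further eliminations apply; Nate can still be any of Tue, Wed.

Tue, Wed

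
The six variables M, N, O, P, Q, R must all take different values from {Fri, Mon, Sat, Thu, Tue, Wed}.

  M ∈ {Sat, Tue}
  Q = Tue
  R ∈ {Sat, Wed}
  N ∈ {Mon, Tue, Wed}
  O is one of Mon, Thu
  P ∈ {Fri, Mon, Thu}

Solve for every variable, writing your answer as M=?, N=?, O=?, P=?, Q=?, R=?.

Q's domain is down to {Tue}, so Q = Tue. So M, N can't be Tue.
That leaves M = Sat. Strike Sat from R.
R has just one choice, so R = Wed. Strike Wed from N.
N's domain is down to {Mon}, so N = Mon. Remove Mon from O, P.
O must be Thu (only option left). Strike Thu from P.
P has just one choice, so P = Fri.

M=Sat, N=Mon, O=Thu, P=Fri, Q=Tue, R=Wed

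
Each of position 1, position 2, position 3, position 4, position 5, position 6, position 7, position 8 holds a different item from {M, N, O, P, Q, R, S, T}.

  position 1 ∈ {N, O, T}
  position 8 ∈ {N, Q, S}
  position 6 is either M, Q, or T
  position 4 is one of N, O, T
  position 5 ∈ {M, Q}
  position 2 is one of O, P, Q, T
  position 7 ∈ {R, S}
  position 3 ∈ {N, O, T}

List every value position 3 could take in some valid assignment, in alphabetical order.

The 8 variables draw from only 8 values {M, N, O, P, Q, R, S, T}, so each is used; only position 2 can be P, hence position 2 = P.
Among the 7 still-open variables, R fits only position 7 (and all 7 values in {M, N, O, Q, R, S, T} must be used), so position 7 = R.
The 6 still-open variables together cover exactly {M, N, O, Q, S, T} — 6 values for 6 variables — and S appears only in position 8's list, so position 8 = S.
position 1, position 3, position 4 between them cover only {N, O, T} — a naked triple. Remove those values from position 6.
No further eliminations apply; position 3 can still be any of N, O, T.

N, O, T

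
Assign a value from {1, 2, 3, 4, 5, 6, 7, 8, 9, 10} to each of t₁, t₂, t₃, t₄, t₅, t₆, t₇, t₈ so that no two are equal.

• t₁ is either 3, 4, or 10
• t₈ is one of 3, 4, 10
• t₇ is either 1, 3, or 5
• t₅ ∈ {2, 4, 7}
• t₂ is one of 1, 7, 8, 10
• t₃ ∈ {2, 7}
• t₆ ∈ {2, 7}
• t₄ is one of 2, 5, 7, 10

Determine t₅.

4

Among the 8 variables, 8 fits only t₂ (and all 8 values in {1, 2, 3, 4, 5, 7, 8, 10} must be used), so t₂ = 8.
The 7 still-open variables together cover exactly {1, 2, 3, 4, 5, 7, 10} — 7 values for 7 variables — and 1 appears only in t₇'s list, so t₇ = 1.
The 6 still-open variables together cover exactly {2, 3, 4, 5, 7, 10} — 6 values for 6 variables — and 5 appears only in t₄'s list, so t₄ = 5.
t₃ and t₆ share exactly the 2 values {2, 7}; by pigeonhole those values go to them, so strike 2, 7 from t₅.
So t₅ = 4.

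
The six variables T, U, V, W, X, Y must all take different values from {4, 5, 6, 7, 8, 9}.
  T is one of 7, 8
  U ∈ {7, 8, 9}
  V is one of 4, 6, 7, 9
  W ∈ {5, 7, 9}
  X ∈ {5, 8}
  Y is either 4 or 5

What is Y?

Among the 6 variables, 6 fits only V (and all 6 values in {4, 5, 6, 7, 8, 9} must be used), so V = 6.
The 5 still-open variables draw from only 5 values {4, 5, 7, 8, 9}, so each is used; only Y can be 4, hence Y = 4.

4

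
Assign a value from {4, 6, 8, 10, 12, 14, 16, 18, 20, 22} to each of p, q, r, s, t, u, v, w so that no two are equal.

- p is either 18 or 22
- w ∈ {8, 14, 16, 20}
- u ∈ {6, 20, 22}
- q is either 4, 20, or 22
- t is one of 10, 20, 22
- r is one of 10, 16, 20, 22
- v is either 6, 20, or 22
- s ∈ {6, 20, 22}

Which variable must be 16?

r

s, u, v between them cover only {6, 20, 22} — a naked triple. Remove those values from p, q, r, t, w.
p must be 18 (only option left).
q has just one choice, so q = 4.
t has just one choice, so t = 10. Eliminate 10 elsewhere: r.
So 16 goes to r.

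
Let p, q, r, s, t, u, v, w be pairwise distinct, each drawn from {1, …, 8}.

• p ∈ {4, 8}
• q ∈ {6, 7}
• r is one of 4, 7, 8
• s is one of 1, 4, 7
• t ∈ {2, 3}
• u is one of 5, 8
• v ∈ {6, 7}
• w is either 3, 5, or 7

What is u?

5

The 8 variables draw from only 8 values {1, 2, 3, 4, 5, 6, 7, 8}, so each is used; only s can be 1, hence s = 1.
The 7 still-open variables draw from only 7 values {2, 3, 4, 5, 6, 7, 8}, so each is used; only t can be 2, hence t = 2.
The 6 still-open variables together cover exactly {3, 4, 5, 6, 7, 8} — 6 values for 6 variables — and 3 appears only in w's list, so w = 3.
The 5 still-open variables together cover exactly {4, 5, 6, 7, 8} — 5 values for 5 variables — and 5 appears only in u's list, so u = 5.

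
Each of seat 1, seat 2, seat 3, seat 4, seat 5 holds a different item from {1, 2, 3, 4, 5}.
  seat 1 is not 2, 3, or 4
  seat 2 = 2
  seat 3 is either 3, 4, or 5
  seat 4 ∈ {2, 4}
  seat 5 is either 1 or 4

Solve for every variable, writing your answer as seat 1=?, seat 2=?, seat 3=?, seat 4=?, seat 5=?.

seat 2 has just one choice, so seat 2 = 2. Remove 2 from seat 4.
seat 4's domain is down to {4}, so seat 4 = 4. Eliminate 4 elsewhere: seat 3, seat 5.
seat 5 must be 1 (only option left). So seat 1 can't be 1.
That leaves seat 1 = 5. Strike 5 from seat 3.
seat 3 must be 3 (only option left).

seat 1=5, seat 2=2, seat 3=3, seat 4=4, seat 5=1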